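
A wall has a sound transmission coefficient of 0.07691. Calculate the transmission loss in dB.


Given values:
  tau = 0.07691
Formula: TL = 10 * log10(1 / tau)
Compute 1 / tau = 1 / 0.07691 = 13.0022
Compute log10(13.0022) = 1.114017
TL = 10 * 1.114017 = 11.14

11.14 dB


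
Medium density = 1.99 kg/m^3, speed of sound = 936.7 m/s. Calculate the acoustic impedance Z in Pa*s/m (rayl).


Given values:
  rho = 1.99 kg/m^3
  c = 936.7 m/s
Formula: Z = rho * c
Z = 1.99 * 936.7
Z = 1864.03

1864.03 rayl


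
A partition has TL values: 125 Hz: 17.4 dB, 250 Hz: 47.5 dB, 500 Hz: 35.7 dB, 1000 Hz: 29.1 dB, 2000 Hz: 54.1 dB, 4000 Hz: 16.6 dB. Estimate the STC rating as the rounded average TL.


Given TL values at each frequency:
  125 Hz: 17.4 dB
  250 Hz: 47.5 dB
  500 Hz: 35.7 dB
  1000 Hz: 29.1 dB
  2000 Hz: 54.1 dB
  4000 Hz: 16.6 dB
Formula: STC ~ round(average of TL values)
Sum = 17.4 + 47.5 + 35.7 + 29.1 + 54.1 + 16.6 = 200.4
Average = 200.4 / 6 = 33.4
Rounded: 33

33


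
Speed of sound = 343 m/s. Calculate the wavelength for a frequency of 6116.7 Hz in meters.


Given values:
  c = 343 m/s, f = 6116.7 Hz
Formula: lambda = c / f
lambda = 343 / 6116.7
lambda = 0.0561

0.0561 m


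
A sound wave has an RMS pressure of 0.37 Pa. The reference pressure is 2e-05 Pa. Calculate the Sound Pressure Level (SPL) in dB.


Given values:
  p = 0.37 Pa
  p_ref = 2e-05 Pa
Formula: SPL = 20 * log10(p / p_ref)
Compute ratio: p / p_ref = 0.37 / 2e-05 = 18500
Compute log10: log10(18500) = 4.267172
Multiply: SPL = 20 * 4.267172 = 85.34

85.34 dB


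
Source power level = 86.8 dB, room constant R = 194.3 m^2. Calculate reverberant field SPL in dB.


Given values:
  Lw = 86.8 dB, R = 194.3 m^2
Formula: SPL = Lw + 10 * log10(4 / R)
Compute 4 / R = 4 / 194.3 = 0.020587
Compute 10 * log10(0.020587) = -16.8641
SPL = 86.8 + (-16.8641) = 69.94

69.94 dB


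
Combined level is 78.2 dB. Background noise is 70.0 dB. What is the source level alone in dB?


Given values:
  L_total = 78.2 dB, L_bg = 70.0 dB
Formula: L_source = 10 * log10(10^(L_total/10) - 10^(L_bg/10))
Convert to linear:
  10^(78.2/10) = 66069344.8008
  10^(70.0/10) = 10000000.0
Difference: 66069344.8008 - 10000000.0 = 56069344.8008
L_source = 10 * log10(56069344.8008) = 77.49

77.49 dB


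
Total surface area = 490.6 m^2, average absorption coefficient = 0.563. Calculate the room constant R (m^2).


Given values:
  S = 490.6 m^2, alpha = 0.563
Formula: R = S * alpha / (1 - alpha)
Numerator: 490.6 * 0.563 = 276.2078
Denominator: 1 - 0.563 = 0.437
R = 276.2078 / 0.437 = 632.05

632.05 m^2


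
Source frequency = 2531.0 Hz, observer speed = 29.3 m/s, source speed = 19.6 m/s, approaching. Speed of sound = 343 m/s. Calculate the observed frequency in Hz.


Given values:
  f_s = 2531.0 Hz, v_o = 29.3 m/s, v_s = 19.6 m/s
  Direction: approaching
Formula: f_o = f_s * (c + v_o) / (c - v_s)
Numerator: c + v_o = 343 + 29.3 = 372.3
Denominator: c - v_s = 343 - 19.6 = 323.4
f_o = 2531.0 * 372.3 / 323.4 = 2913.7

2913.7 Hz


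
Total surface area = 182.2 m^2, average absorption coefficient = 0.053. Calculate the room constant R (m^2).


Given values:
  S = 182.2 m^2, alpha = 0.053
Formula: R = S * alpha / (1 - alpha)
Numerator: 182.2 * 0.053 = 9.6566
Denominator: 1 - 0.053 = 0.947
R = 9.6566 / 0.947 = 10.2

10.2 m^2


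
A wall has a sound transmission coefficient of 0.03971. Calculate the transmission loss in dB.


Given values:
  tau = 0.03971
Formula: TL = 10 * log10(1 / tau)
Compute 1 / tau = 1 / 0.03971 = 25.1826
Compute log10(25.1826) = 1.401101
TL = 10 * 1.401101 = 14.01

14.01 dB


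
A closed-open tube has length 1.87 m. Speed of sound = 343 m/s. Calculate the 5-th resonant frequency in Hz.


Given values:
  Tube type: closed-open, L = 1.87 m, c = 343 m/s, n = 5
Formula: f_n = (2n - 1) * c / (4 * L)
Compute 2n - 1 = 2*5 - 1 = 9
Compute 4 * L = 4 * 1.87 = 7.48
f = 9 * 343 / 7.48
f = 412.7

412.7 Hz


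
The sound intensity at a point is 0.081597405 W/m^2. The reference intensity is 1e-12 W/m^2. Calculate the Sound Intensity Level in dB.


Given values:
  I = 0.081597405 W/m^2
  I_ref = 1e-12 W/m^2
Formula: SIL = 10 * log10(I / I_ref)
Compute ratio: I / I_ref = 81597405000
Compute log10: log10(81597405000) = 10.911676
Multiply: SIL = 10 * 10.911676 = 109.12

109.12 dB


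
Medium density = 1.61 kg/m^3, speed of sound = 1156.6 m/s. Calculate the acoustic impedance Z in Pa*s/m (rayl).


Given values:
  rho = 1.61 kg/m^3
  c = 1156.6 m/s
Formula: Z = rho * c
Z = 1.61 * 1156.6
Z = 1862.13

1862.13 rayl


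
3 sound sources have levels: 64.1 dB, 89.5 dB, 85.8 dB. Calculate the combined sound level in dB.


Formula: L_total = 10 * log10( sum(10^(Li/10)) )
  Source 1: 10^(64.1/10) = 2570395.7828
  Source 2: 10^(89.5/10) = 891250938.1337
  Source 3: 10^(85.8/10) = 380189396.3206
Sum of linear values = 1274010730.2371
L_total = 10 * log10(1274010730.2371) = 91.05

91.05 dB


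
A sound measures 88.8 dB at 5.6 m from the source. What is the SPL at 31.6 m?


Given values:
  SPL1 = 88.8 dB, r1 = 5.6 m, r2 = 31.6 m
Formula: SPL2 = SPL1 - 20 * log10(r2 / r1)
Compute ratio: r2 / r1 = 31.6 / 5.6 = 5.6429
Compute log10: log10(5.6429) = 0.751502
Compute drop: 20 * 0.751502 = 15.03
SPL2 = 88.8 - 15.03 = 73.77

73.77 dB


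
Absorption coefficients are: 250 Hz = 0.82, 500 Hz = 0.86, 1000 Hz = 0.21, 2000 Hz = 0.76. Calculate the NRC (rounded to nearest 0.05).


Given values:
  a_250 = 0.82, a_500 = 0.86
  a_1000 = 0.21, a_2000 = 0.76
Formula: NRC = (a250 + a500 + a1000 + a2000) / 4
Sum = 0.82 + 0.86 + 0.21 + 0.76 = 2.65
NRC = 2.65 / 4 = 0.6625
Rounded to nearest 0.05: 0.65

0.65


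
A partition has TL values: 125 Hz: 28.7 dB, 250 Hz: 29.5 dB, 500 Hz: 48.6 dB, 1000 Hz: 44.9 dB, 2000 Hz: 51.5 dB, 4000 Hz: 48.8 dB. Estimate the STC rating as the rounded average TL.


Given TL values at each frequency:
  125 Hz: 28.7 dB
  250 Hz: 29.5 dB
  500 Hz: 48.6 dB
  1000 Hz: 44.9 dB
  2000 Hz: 51.5 dB
  4000 Hz: 48.8 dB
Formula: STC ~ round(average of TL values)
Sum = 28.7 + 29.5 + 48.6 + 44.9 + 51.5 + 48.8 = 252.0
Average = 252.0 / 6 = 42.0
Rounded: 42

42


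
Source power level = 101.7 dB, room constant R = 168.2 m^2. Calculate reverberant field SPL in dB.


Given values:
  Lw = 101.7 dB, R = 168.2 m^2
Formula: SPL = Lw + 10 * log10(4 / R)
Compute 4 / R = 4 / 168.2 = 0.023781
Compute 10 * log10(0.023781) = -16.2377
SPL = 101.7 + (-16.2377) = 85.46

85.46 dB


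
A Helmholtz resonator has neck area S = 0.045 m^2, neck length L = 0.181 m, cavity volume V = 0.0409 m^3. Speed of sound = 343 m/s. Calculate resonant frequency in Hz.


Given values:
  S = 0.045 m^2, L = 0.181 m, V = 0.0409 m^3, c = 343 m/s
Formula: f = (c / (2*pi)) * sqrt(S / (V * L))
Compute V * L = 0.0409 * 0.181 = 0.0074029
Compute S / (V * L) = 0.045 / 0.0074029 = 6.0787
Compute sqrt(6.0787) = 2.465502
Compute c / (2*pi) = 343 / 6.283185 = 54.590148
f = 54.590148 * 2.465502 = 134.59

134.59 Hz


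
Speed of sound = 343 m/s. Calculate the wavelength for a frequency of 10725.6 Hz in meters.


Given values:
  c = 343 m/s, f = 10725.6 Hz
Formula: lambda = c / f
lambda = 343 / 10725.6
lambda = 0.032

0.032 m


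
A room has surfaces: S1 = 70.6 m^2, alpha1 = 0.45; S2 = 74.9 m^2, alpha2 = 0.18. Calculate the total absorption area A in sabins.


Given surfaces:
  Surface 1: 70.6 * 0.45 = 31.77
  Surface 2: 74.9 * 0.18 = 13.482
Formula: A = sum(Si * alpha_i)
A = 31.77 + 13.482
A = 45.25

45.25 sabins


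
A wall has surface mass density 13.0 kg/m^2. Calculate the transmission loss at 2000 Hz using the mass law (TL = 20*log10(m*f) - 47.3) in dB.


Given values:
  m = 13.0 kg/m^2, f = 2000 Hz
Formula: TL = 20 * log10(m * f) - 47.3
Compute m * f = 13.0 * 2000 = 26000.0
Compute log10(26000.0) = 4.414973
Compute 20 * 4.414973 = 88.2995
TL = 88.2995 - 47.3 = 41.0

41.0 dB


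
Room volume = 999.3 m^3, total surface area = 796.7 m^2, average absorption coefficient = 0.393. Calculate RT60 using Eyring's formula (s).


Given values:
  V = 999.3 m^3, S = 796.7 m^2, alpha = 0.393
Formula: RT60 = 0.161 * V / (-S * ln(1 - alpha))
Compute ln(1 - 0.393) = ln(0.607) = -0.499226
Denominator: -796.7 * -0.499226 = 397.7334
Numerator: 0.161 * 999.3 = 160.8873
RT60 = 160.8873 / 397.7334 = 0.405

0.405 s


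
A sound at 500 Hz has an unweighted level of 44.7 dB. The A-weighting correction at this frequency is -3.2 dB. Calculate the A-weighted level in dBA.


Given values:
  SPL = 44.7 dB
  A-weighting at 500 Hz = -3.2 dB
Formula: L_A = SPL + A_weight
L_A = 44.7 + (-3.2)
L_A = 41.5

41.5 dBA


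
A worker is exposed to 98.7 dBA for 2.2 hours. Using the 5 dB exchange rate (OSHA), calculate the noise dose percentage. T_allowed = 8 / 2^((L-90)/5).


Given values:
  L = 98.7 dBA, T = 2.2 hours
Formula: T_allowed = 8 / 2^((L - 90) / 5)
Compute exponent: (98.7 - 90) / 5 = 1.74
Compute 2^(1.74) = 3.340352
T_allowed = 8 / 3.340352 = 2.394957 hours
Dose = (T / T_allowed) * 100
Dose = (2.2 / 2.394957) * 100 = 91.86

91.86 %


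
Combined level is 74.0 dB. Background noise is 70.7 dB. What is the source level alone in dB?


Given values:
  L_total = 74.0 dB, L_bg = 70.7 dB
Formula: L_source = 10 * log10(10^(L_total/10) - 10^(L_bg/10))
Convert to linear:
  10^(74.0/10) = 25118864.3151
  10^(70.7/10) = 11748975.5494
Difference: 25118864.3151 - 11748975.5494 = 13369888.7657
L_source = 10 * log10(13369888.7657) = 71.26

71.26 dB


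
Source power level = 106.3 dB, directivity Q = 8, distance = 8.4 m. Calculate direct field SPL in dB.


Given values:
  Lw = 106.3 dB, Q = 8, r = 8.4 m
Formula: SPL = Lw + 10 * log10(Q / (4 * pi * r^2))
Compute 4 * pi * r^2 = 4 * pi * 8.4^2 = 886.6831
Compute Q / denom = 8 / 886.6831 = 0.00902239
Compute 10 * log10(0.00902239) = -20.4468
SPL = 106.3 + (-20.4468) = 85.85

85.85 dB


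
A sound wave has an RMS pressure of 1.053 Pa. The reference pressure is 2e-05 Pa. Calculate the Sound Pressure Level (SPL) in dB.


Given values:
  p = 1.053 Pa
  p_ref = 2e-05 Pa
Formula: SPL = 20 * log10(p / p_ref)
Compute ratio: p / p_ref = 1.053 / 2e-05 = 52650
Compute log10: log10(52650) = 4.721398
Multiply: SPL = 20 * 4.721398 = 94.43

94.43 dB


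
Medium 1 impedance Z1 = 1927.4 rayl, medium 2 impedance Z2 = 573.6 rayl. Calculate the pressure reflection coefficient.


Given values:
  Z1 = 1927.4 rayl, Z2 = 573.6 rayl
Formula: R = (Z2 - Z1) / (Z2 + Z1)
Numerator: Z2 - Z1 = 573.6 - 1927.4 = -1353.8
Denominator: Z2 + Z1 = 573.6 + 1927.4 = 2501.0
R = -1353.8 / 2501.0 = -0.5413

-0.5413


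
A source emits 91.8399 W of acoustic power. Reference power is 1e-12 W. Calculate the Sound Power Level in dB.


Given values:
  W = 91.8399 W
  W_ref = 1e-12 W
Formula: SWL = 10 * log10(W / W_ref)
Compute ratio: W / W_ref = 91839900000000
Compute log10: log10(91839900000000) = 13.963031
Multiply: SWL = 10 * 13.963031 = 139.63

139.63 dB


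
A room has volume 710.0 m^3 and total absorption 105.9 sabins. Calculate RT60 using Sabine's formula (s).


Given values:
  V = 710.0 m^3
  A = 105.9 sabins
Formula: RT60 = 0.161 * V / A
Numerator: 0.161 * 710.0 = 114.31
RT60 = 114.31 / 105.9 = 1.079

1.079 s


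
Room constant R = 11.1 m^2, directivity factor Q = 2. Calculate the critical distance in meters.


Given values:
  R = 11.1 m^2, Q = 2
Formula: d_c = 0.141 * sqrt(Q * R)
Compute Q * R = 2 * 11.1 = 22.2
Compute sqrt(22.2) = 4.7117
d_c = 0.141 * 4.7117 = 0.664

0.664 m


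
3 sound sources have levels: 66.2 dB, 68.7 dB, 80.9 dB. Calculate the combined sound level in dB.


Formula: L_total = 10 * log10( sum(10^(Li/10)) )
  Source 1: 10^(66.2/10) = 4168693.8347
  Source 2: 10^(68.7/10) = 7413102.413
  Source 3: 10^(80.9/10) = 123026877.0812
Sum of linear values = 134608673.3289
L_total = 10 * log10(134608673.3289) = 81.29

81.29 dB


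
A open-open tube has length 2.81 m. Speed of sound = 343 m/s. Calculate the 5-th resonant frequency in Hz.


Given values:
  Tube type: open-open, L = 2.81 m, c = 343 m/s, n = 5
Formula: f_n = n * c / (2 * L)
Compute 2 * L = 2 * 2.81 = 5.62
f = 5 * 343 / 5.62
f = 305.16

305.16 Hz


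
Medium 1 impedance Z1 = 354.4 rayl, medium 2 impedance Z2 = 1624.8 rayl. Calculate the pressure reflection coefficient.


Given values:
  Z1 = 354.4 rayl, Z2 = 1624.8 rayl
Formula: R = (Z2 - Z1) / (Z2 + Z1)
Numerator: Z2 - Z1 = 1624.8 - 354.4 = 1270.4
Denominator: Z2 + Z1 = 1624.8 + 354.4 = 1979.2
R = 1270.4 / 1979.2 = 0.6419

0.6419


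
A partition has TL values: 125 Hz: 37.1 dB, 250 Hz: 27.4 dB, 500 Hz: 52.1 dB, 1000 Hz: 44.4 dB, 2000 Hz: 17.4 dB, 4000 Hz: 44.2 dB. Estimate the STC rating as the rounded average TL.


Given TL values at each frequency:
  125 Hz: 37.1 dB
  250 Hz: 27.4 dB
  500 Hz: 52.1 dB
  1000 Hz: 44.4 dB
  2000 Hz: 17.4 dB
  4000 Hz: 44.2 dB
Formula: STC ~ round(average of TL values)
Sum = 37.1 + 27.4 + 52.1 + 44.4 + 17.4 + 44.2 = 222.6
Average = 222.6 / 6 = 37.1
Rounded: 37

37


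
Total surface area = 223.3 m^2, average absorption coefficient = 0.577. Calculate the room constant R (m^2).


Given values:
  S = 223.3 m^2, alpha = 0.577
Formula: R = S * alpha / (1 - alpha)
Numerator: 223.3 * 0.577 = 128.8441
Denominator: 1 - 0.577 = 0.423
R = 128.8441 / 0.423 = 304.6

304.6 m^2


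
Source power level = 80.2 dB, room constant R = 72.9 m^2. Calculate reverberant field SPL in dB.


Given values:
  Lw = 80.2 dB, R = 72.9 m^2
Formula: SPL = Lw + 10 * log10(4 / R)
Compute 4 / R = 4 / 72.9 = 0.05487
Compute 10 * log10(0.05487) = -12.6067
SPL = 80.2 + (-12.6067) = 67.59

67.59 dB


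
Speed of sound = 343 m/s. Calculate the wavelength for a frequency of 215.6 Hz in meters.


Given values:
  c = 343 m/s, f = 215.6 Hz
Formula: lambda = c / f
lambda = 343 / 215.6
lambda = 1.5909

1.5909 m


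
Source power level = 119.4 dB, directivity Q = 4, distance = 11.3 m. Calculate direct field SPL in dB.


Given values:
  Lw = 119.4 dB, Q = 4, r = 11.3 m
Formula: SPL = Lw + 10 * log10(Q / (4 * pi * r^2))
Compute 4 * pi * r^2 = 4 * pi * 11.3^2 = 1604.5999
Compute Q / denom = 4 / 1604.5999 = 0.00249283
Compute 10 * log10(0.00249283) = -26.0331
SPL = 119.4 + (-26.0331) = 93.37

93.37 dB


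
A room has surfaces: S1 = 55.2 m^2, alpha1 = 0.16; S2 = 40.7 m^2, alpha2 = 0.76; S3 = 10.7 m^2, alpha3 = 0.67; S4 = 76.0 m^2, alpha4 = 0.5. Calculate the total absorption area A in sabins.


Given surfaces:
  Surface 1: 55.2 * 0.16 = 8.832
  Surface 2: 40.7 * 0.76 = 30.932
  Surface 3: 10.7 * 0.67 = 7.169
  Surface 4: 76.0 * 0.5 = 38.0
Formula: A = sum(Si * alpha_i)
A = 8.832 + 30.932 + 7.169 + 38.0
A = 84.93

84.93 sabins


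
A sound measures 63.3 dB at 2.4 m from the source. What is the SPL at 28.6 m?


Given values:
  SPL1 = 63.3 dB, r1 = 2.4 m, r2 = 28.6 m
Formula: SPL2 = SPL1 - 20 * log10(r2 / r1)
Compute ratio: r2 / r1 = 28.6 / 2.4 = 11.9167
Compute log10: log10(11.9167) = 1.076156
Compute drop: 20 * 1.076156 = 21.5231
SPL2 = 63.3 - 21.5231 = 41.78

41.78 dB


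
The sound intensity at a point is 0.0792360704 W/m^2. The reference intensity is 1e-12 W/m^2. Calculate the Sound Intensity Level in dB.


Given values:
  I = 0.0792360704 W/m^2
  I_ref = 1e-12 W/m^2
Formula: SIL = 10 * log10(I / I_ref)
Compute ratio: I / I_ref = 79236070400
Compute log10: log10(79236070400) = 10.898923
Multiply: SIL = 10 * 10.898923 = 108.99

108.99 dB


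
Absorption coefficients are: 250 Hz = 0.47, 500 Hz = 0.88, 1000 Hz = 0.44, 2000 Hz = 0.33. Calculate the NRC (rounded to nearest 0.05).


Given values:
  a_250 = 0.47, a_500 = 0.88
  a_1000 = 0.44, a_2000 = 0.33
Formula: NRC = (a250 + a500 + a1000 + a2000) / 4
Sum = 0.47 + 0.88 + 0.44 + 0.33 = 2.12
NRC = 2.12 / 4 = 0.53
Rounded to nearest 0.05: 0.55

0.55


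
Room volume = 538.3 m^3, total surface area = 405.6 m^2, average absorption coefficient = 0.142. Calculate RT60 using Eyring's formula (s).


Given values:
  V = 538.3 m^3, S = 405.6 m^2, alpha = 0.142
Formula: RT60 = 0.161 * V / (-S * ln(1 - alpha))
Compute ln(1 - 0.142) = ln(0.858) = -0.153151
Denominator: -405.6 * -0.153151 = 62.118
Numerator: 0.161 * 538.3 = 86.6663
RT60 = 86.6663 / 62.118 = 1.395

1.395 s


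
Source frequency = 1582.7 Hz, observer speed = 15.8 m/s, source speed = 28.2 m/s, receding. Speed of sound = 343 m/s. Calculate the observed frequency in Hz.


Given values:
  f_s = 1582.7 Hz, v_o = 15.8 m/s, v_s = 28.2 m/s
  Direction: receding
Formula: f_o = f_s * (c - v_o) / (c + v_s)
Numerator: c - v_o = 343 - 15.8 = 327.2
Denominator: c + v_s = 343 + 28.2 = 371.2
f_o = 1582.7 * 327.2 / 371.2 = 1395.1

1395.1 Hz


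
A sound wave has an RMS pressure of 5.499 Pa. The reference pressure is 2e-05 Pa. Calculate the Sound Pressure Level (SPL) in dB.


Given values:
  p = 5.499 Pa
  p_ref = 2e-05 Pa
Formula: SPL = 20 * log10(p / p_ref)
Compute ratio: p / p_ref = 5.499 / 2e-05 = 274950
Compute log10: log10(274950) = 5.439254
Multiply: SPL = 20 * 5.439254 = 108.79

108.79 dB


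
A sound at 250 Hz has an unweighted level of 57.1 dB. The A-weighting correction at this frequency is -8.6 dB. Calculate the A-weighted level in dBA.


Given values:
  SPL = 57.1 dB
  A-weighting at 250 Hz = -8.6 dB
Formula: L_A = SPL + A_weight
L_A = 57.1 + (-8.6)
L_A = 48.5

48.5 dBA


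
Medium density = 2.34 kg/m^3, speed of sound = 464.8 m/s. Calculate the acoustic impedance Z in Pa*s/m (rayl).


Given values:
  rho = 2.34 kg/m^3
  c = 464.8 m/s
Formula: Z = rho * c
Z = 2.34 * 464.8
Z = 1087.63

1087.63 rayl


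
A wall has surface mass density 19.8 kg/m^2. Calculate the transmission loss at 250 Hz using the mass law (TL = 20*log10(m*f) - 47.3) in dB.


Given values:
  m = 19.8 kg/m^2, f = 250 Hz
Formula: TL = 20 * log10(m * f) - 47.3
Compute m * f = 19.8 * 250 = 4950.0
Compute log10(4950.0) = 3.694605
Compute 20 * 3.694605 = 73.8921
TL = 73.8921 - 47.3 = 26.59

26.59 dB


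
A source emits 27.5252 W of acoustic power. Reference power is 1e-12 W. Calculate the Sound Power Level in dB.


Given values:
  W = 27.5252 W
  W_ref = 1e-12 W
Formula: SWL = 10 * log10(W / W_ref)
Compute ratio: W / W_ref = 27525200000000
Compute log10: log10(27525200000000) = 13.43973
Multiply: SWL = 10 * 13.43973 = 134.4

134.4 dB


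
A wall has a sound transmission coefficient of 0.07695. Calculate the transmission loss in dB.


Given values:
  tau = 0.07695
Formula: TL = 10 * log10(1 / tau)
Compute 1 / tau = 1 / 0.07695 = 12.9955
Compute log10(12.9955) = 1.113793
TL = 10 * 1.113793 = 11.14

11.14 dB


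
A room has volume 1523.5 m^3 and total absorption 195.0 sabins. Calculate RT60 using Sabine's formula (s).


Given values:
  V = 1523.5 m^3
  A = 195.0 sabins
Formula: RT60 = 0.161 * V / A
Numerator: 0.161 * 1523.5 = 245.2835
RT60 = 245.2835 / 195.0 = 1.258

1.258 s


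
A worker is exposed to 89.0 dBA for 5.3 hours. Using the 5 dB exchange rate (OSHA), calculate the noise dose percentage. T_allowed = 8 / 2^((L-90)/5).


Given values:
  L = 89.0 dBA, T = 5.3 hours
Formula: T_allowed = 8 / 2^((L - 90) / 5)
Compute exponent: (89.0 - 90) / 5 = -0.2
Compute 2^(-0.2) = 0.870551
T_allowed = 8 / 0.870551 = 9.189582 hours
Dose = (T / T_allowed) * 100
Dose = (5.3 / 9.189582) * 100 = 57.67

57.67 %


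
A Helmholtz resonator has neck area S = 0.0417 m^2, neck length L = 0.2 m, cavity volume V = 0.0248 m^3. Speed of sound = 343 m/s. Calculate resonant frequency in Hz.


Given values:
  S = 0.0417 m^2, L = 0.2 m, V = 0.0248 m^3, c = 343 m/s
Formula: f = (c / (2*pi)) * sqrt(S / (V * L))
Compute V * L = 0.0248 * 0.2 = 0.00496
Compute S / (V * L) = 0.0417 / 0.00496 = 8.4073
Compute sqrt(8.4073) = 2.899534
Compute c / (2*pi) = 343 / 6.283185 = 54.590148
f = 54.590148 * 2.899534 = 158.29

158.29 Hz


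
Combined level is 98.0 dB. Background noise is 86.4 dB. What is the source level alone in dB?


Given values:
  L_total = 98.0 dB, L_bg = 86.4 dB
Formula: L_source = 10 * log10(10^(L_total/10) - 10^(L_bg/10))
Convert to linear:
  10^(98.0/10) = 6309573444.8019
  10^(86.4/10) = 436515832.2402
Difference: 6309573444.8019 - 436515832.2402 = 5873057612.5617
L_source = 10 * log10(5873057612.5617) = 97.69

97.69 dB


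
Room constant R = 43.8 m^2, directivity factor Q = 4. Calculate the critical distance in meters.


Given values:
  R = 43.8 m^2, Q = 4
Formula: d_c = 0.141 * sqrt(Q * R)
Compute Q * R = 4 * 43.8 = 175.2
Compute sqrt(175.2) = 13.2363
d_c = 0.141 * 13.2363 = 1.866

1.866 m


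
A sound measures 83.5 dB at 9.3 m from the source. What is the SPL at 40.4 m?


Given values:
  SPL1 = 83.5 dB, r1 = 9.3 m, r2 = 40.4 m
Formula: SPL2 = SPL1 - 20 * log10(r2 / r1)
Compute ratio: r2 / r1 = 40.4 / 9.3 = 4.3441
Compute log10: log10(4.3441) = 0.6379
Compute drop: 20 * 0.6379 = 12.758
SPL2 = 83.5 - 12.758 = 70.74

70.74 dB


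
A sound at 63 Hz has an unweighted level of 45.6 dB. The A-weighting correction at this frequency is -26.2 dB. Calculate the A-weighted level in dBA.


Given values:
  SPL = 45.6 dB
  A-weighting at 63 Hz = -26.2 dB
Formula: L_A = SPL + A_weight
L_A = 45.6 + (-26.2)
L_A = 19.4

19.4 dBA


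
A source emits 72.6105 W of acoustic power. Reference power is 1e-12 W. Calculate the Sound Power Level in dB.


Given values:
  W = 72.6105 W
  W_ref = 1e-12 W
Formula: SWL = 10 * log10(W / W_ref)
Compute ratio: W / W_ref = 72610500000000
Compute log10: log10(72610500000000) = 13.860999
Multiply: SWL = 10 * 13.860999 = 138.61

138.61 dB


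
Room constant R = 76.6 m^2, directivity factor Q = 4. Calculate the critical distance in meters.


Given values:
  R = 76.6 m^2, Q = 4
Formula: d_c = 0.141 * sqrt(Q * R)
Compute Q * R = 4 * 76.6 = 306.4
Compute sqrt(306.4) = 17.5043
d_c = 0.141 * 17.5043 = 2.468

2.468 m


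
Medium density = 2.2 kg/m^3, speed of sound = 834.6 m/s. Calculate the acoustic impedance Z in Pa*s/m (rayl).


Given values:
  rho = 2.2 kg/m^3
  c = 834.6 m/s
Formula: Z = rho * c
Z = 2.2 * 834.6
Z = 1836.12

1836.12 rayl


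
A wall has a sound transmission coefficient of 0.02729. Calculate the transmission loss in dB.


Given values:
  tau = 0.02729
Formula: TL = 10 * log10(1 / tau)
Compute 1 / tau = 1 / 0.02729 = 36.6435
Compute log10(36.6435) = 1.563997
TL = 10 * 1.563997 = 15.64

15.64 dB


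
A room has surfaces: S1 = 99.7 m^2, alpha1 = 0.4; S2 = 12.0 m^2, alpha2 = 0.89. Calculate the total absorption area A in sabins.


Given surfaces:
  Surface 1: 99.7 * 0.4 = 39.88
  Surface 2: 12.0 * 0.89 = 10.68
Formula: A = sum(Si * alpha_i)
A = 39.88 + 10.68
A = 50.56

50.56 sabins


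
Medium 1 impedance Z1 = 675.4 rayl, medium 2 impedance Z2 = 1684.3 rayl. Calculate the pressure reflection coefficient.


Given values:
  Z1 = 675.4 rayl, Z2 = 1684.3 rayl
Formula: R = (Z2 - Z1) / (Z2 + Z1)
Numerator: Z2 - Z1 = 1684.3 - 675.4 = 1008.9
Denominator: Z2 + Z1 = 1684.3 + 675.4 = 2359.7
R = 1008.9 / 2359.7 = 0.4276

0.4276


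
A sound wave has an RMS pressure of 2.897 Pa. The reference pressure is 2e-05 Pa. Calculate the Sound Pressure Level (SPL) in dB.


Given values:
  p = 2.897 Pa
  p_ref = 2e-05 Pa
Formula: SPL = 20 * log10(p / p_ref)
Compute ratio: p / p_ref = 2.897 / 2e-05 = 144850
Compute log10: log10(144850) = 5.160918
Multiply: SPL = 20 * 5.160918 = 103.22

103.22 dB


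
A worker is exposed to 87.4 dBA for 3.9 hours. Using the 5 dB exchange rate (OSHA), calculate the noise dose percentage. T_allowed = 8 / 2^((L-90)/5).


Given values:
  L = 87.4 dBA, T = 3.9 hours
Formula: T_allowed = 8 / 2^((L - 90) / 5)
Compute exponent: (87.4 - 90) / 5 = -0.52
Compute 2^(-0.52) = 0.697372
T_allowed = 8 / 0.697372 = 11.471639 hours
Dose = (T / T_allowed) * 100
Dose = (3.9 / 11.471639) * 100 = 34.0

34.0 %


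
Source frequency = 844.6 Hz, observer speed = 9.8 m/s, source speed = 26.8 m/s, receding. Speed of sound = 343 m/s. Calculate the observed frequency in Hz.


Given values:
  f_s = 844.6 Hz, v_o = 9.8 m/s, v_s = 26.8 m/s
  Direction: receding
Formula: f_o = f_s * (c - v_o) / (c + v_s)
Numerator: c - v_o = 343 - 9.8 = 333.2
Denominator: c + v_s = 343 + 26.8 = 369.8
f_o = 844.6 * 333.2 / 369.8 = 761.01

761.01 Hz


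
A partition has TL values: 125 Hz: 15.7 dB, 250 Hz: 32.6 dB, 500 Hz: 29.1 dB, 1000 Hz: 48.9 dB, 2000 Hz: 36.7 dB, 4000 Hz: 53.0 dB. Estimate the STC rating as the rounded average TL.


Given TL values at each frequency:
  125 Hz: 15.7 dB
  250 Hz: 32.6 dB
  500 Hz: 29.1 dB
  1000 Hz: 48.9 dB
  2000 Hz: 36.7 dB
  4000 Hz: 53.0 dB
Formula: STC ~ round(average of TL values)
Sum = 15.7 + 32.6 + 29.1 + 48.9 + 36.7 + 53.0 = 216.0
Average = 216.0 / 6 = 36.0
Rounded: 36

36


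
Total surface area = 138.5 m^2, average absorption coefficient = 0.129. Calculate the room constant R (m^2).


Given values:
  S = 138.5 m^2, alpha = 0.129
Formula: R = S * alpha / (1 - alpha)
Numerator: 138.5 * 0.129 = 17.8665
Denominator: 1 - 0.129 = 0.871
R = 17.8665 / 0.871 = 20.51

20.51 m^2


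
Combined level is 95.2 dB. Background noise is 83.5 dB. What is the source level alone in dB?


Given values:
  L_total = 95.2 dB, L_bg = 83.5 dB
Formula: L_source = 10 * log10(10^(L_total/10) - 10^(L_bg/10))
Convert to linear:
  10^(95.2/10) = 3311311214.8259
  10^(83.5/10) = 223872113.8568
Difference: 3311311214.8259 - 223872113.8568 = 3087439100.9691
L_source = 10 * log10(3087439100.9691) = 94.9

94.9 dB


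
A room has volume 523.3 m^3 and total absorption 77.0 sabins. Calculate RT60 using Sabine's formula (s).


Given values:
  V = 523.3 m^3
  A = 77.0 sabins
Formula: RT60 = 0.161 * V / A
Numerator: 0.161 * 523.3 = 84.2513
RT60 = 84.2513 / 77.0 = 1.094

1.094 s


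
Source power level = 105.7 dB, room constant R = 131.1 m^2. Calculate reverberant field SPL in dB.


Given values:
  Lw = 105.7 dB, R = 131.1 m^2
Formula: SPL = Lw + 10 * log10(4 / R)
Compute 4 / R = 4 / 131.1 = 0.030511
Compute 10 * log10(0.030511) = -15.1554
SPL = 105.7 + (-15.1554) = 90.54

90.54 dB


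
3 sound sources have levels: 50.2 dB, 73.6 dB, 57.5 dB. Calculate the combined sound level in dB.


Formula: L_total = 10 * log10( sum(10^(Li/10)) )
  Source 1: 10^(50.2/10) = 104712.8548
  Source 2: 10^(73.6/10) = 22908676.5277
  Source 3: 10^(57.5/10) = 562341.3252
Sum of linear values = 23575730.7077
L_total = 10 * log10(23575730.7077) = 73.72

73.72 dB


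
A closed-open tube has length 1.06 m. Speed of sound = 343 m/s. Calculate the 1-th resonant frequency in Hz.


Given values:
  Tube type: closed-open, L = 1.06 m, c = 343 m/s, n = 1
Formula: f_n = (2n - 1) * c / (4 * L)
Compute 2n - 1 = 2*1 - 1 = 1
Compute 4 * L = 4 * 1.06 = 4.24
f = 1 * 343 / 4.24
f = 80.9

80.9 Hz


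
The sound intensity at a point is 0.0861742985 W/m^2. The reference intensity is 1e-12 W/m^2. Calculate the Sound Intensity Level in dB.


Given values:
  I = 0.0861742985 W/m^2
  I_ref = 1e-12 W/m^2
Formula: SIL = 10 * log10(I / I_ref)
Compute ratio: I / I_ref = 86174298500
Compute log10: log10(86174298500) = 10.935378
Multiply: SIL = 10 * 10.935378 = 109.35

109.35 dB


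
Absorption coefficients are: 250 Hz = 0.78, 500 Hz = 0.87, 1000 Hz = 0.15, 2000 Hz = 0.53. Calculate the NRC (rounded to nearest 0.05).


Given values:
  a_250 = 0.78, a_500 = 0.87
  a_1000 = 0.15, a_2000 = 0.53
Formula: NRC = (a250 + a500 + a1000 + a2000) / 4
Sum = 0.78 + 0.87 + 0.15 + 0.53 = 2.33
NRC = 2.33 / 4 = 0.5825
Rounded to nearest 0.05: 0.6

0.6


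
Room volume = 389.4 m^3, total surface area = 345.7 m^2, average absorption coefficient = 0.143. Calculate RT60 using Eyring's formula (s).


Given values:
  V = 389.4 m^3, S = 345.7 m^2, alpha = 0.143
Formula: RT60 = 0.161 * V / (-S * ln(1 - alpha))
Compute ln(1 - 0.143) = ln(0.857) = -0.154317
Denominator: -345.7 * -0.154317 = 53.3474
Numerator: 0.161 * 389.4 = 62.6934
RT60 = 62.6934 / 53.3474 = 1.175

1.175 s


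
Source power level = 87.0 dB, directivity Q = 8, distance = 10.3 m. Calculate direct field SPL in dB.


Given values:
  Lw = 87.0 dB, Q = 8, r = 10.3 m
Formula: SPL = Lw + 10 * log10(Q / (4 * pi * r^2))
Compute 4 * pi * r^2 = 4 * pi * 10.3^2 = 1333.1663
Compute Q / denom = 8 / 1333.1663 = 0.00600075
Compute 10 * log10(0.00600075) = -22.2179
SPL = 87.0 + (-22.2179) = 64.78

64.78 dB


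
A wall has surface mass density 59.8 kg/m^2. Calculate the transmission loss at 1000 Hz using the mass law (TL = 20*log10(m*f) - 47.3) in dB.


Given values:
  m = 59.8 kg/m^2, f = 1000 Hz
Formula: TL = 20 * log10(m * f) - 47.3
Compute m * f = 59.8 * 1000 = 59800.0
Compute log10(59800.0) = 4.776701
Compute 20 * 4.776701 = 95.534
TL = 95.534 - 47.3 = 48.23

48.23 dB


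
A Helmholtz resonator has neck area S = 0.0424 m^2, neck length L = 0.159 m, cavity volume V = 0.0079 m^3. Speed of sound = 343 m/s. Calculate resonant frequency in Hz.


Given values:
  S = 0.0424 m^2, L = 0.159 m, V = 0.0079 m^3, c = 343 m/s
Formula: f = (c / (2*pi)) * sqrt(S / (V * L))
Compute V * L = 0.0079 * 0.159 = 0.0012561
Compute S / (V * L) = 0.0424 / 0.0012561 = 33.7553
Compute sqrt(33.7553) = 5.809931
Compute c / (2*pi) = 343 / 6.283185 = 54.590148
f = 54.590148 * 5.809931 = 317.16

317.16 Hz


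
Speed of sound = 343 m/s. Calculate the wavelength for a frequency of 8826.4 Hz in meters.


Given values:
  c = 343 m/s, f = 8826.4 Hz
Formula: lambda = c / f
lambda = 343 / 8826.4
lambda = 0.0389

0.0389 m


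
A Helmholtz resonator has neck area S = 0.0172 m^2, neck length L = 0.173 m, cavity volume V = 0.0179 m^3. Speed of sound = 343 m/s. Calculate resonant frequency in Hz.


Given values:
  S = 0.0172 m^2, L = 0.173 m, V = 0.0179 m^3, c = 343 m/s
Formula: f = (c / (2*pi)) * sqrt(S / (V * L))
Compute V * L = 0.0179 * 0.173 = 0.0030967
Compute S / (V * L) = 0.0172 / 0.0030967 = 5.5543
Compute sqrt(5.5543) = 2.356756
Compute c / (2*pi) = 343 / 6.283185 = 54.590148
f = 54.590148 * 2.356756 = 128.66

128.66 Hz


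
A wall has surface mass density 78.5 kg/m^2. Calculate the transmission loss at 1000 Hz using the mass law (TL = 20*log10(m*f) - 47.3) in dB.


Given values:
  m = 78.5 kg/m^2, f = 1000 Hz
Formula: TL = 20 * log10(m * f) - 47.3
Compute m * f = 78.5 * 1000 = 78500.0
Compute log10(78500.0) = 4.89487
Compute 20 * 4.89487 = 97.8974
TL = 97.8974 - 47.3 = 50.6

50.6 dB


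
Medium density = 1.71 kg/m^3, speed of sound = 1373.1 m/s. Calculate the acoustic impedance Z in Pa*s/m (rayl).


Given values:
  rho = 1.71 kg/m^3
  c = 1373.1 m/s
Formula: Z = rho * c
Z = 1.71 * 1373.1
Z = 2348.0

2348.0 rayl


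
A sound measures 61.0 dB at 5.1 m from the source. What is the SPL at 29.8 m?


Given values:
  SPL1 = 61.0 dB, r1 = 5.1 m, r2 = 29.8 m
Formula: SPL2 = SPL1 - 20 * log10(r2 / r1)
Compute ratio: r2 / r1 = 29.8 / 5.1 = 5.8431
Compute log10: log10(5.8431) = 0.766643
Compute drop: 20 * 0.766643 = 15.3329
SPL2 = 61.0 - 15.3329 = 45.67

45.67 dB


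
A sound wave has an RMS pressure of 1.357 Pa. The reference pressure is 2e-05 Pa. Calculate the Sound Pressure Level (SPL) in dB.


Given values:
  p = 1.357 Pa
  p_ref = 2e-05 Pa
Formula: SPL = 20 * log10(p / p_ref)
Compute ratio: p / p_ref = 1.357 / 2e-05 = 67850
Compute log10: log10(67850) = 4.83155
Multiply: SPL = 20 * 4.83155 = 96.63

96.63 dB


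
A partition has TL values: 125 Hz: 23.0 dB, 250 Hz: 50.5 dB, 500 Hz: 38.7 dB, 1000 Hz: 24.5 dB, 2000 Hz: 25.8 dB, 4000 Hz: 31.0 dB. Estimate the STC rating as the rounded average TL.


Given TL values at each frequency:
  125 Hz: 23.0 dB
  250 Hz: 50.5 dB
  500 Hz: 38.7 dB
  1000 Hz: 24.5 dB
  2000 Hz: 25.8 dB
  4000 Hz: 31.0 dB
Formula: STC ~ round(average of TL values)
Sum = 23.0 + 50.5 + 38.7 + 24.5 + 25.8 + 31.0 = 193.5
Average = 193.5 / 6 = 32.25
Rounded: 32

32


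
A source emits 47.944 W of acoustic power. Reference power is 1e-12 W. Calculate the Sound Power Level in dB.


Given values:
  W = 47.944 W
  W_ref = 1e-12 W
Formula: SWL = 10 * log10(W / W_ref)
Compute ratio: W / W_ref = 47944000000000
Compute log10: log10(47944000000000) = 13.680734
Multiply: SWL = 10 * 13.680734 = 136.81

136.81 dB


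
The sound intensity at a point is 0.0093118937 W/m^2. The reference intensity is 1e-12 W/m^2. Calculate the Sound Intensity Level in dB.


Given values:
  I = 0.0093118937 W/m^2
  I_ref = 1e-12 W/m^2
Formula: SIL = 10 * log10(I / I_ref)
Compute ratio: I / I_ref = 9311893700
Compute log10: log10(9311893700) = 9.969038
Multiply: SIL = 10 * 9.969038 = 99.69

99.69 dB


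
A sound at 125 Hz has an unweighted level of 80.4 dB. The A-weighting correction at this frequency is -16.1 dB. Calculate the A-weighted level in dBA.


Given values:
  SPL = 80.4 dB
  A-weighting at 125 Hz = -16.1 dB
Formula: L_A = SPL + A_weight
L_A = 80.4 + (-16.1)
L_A = 64.3

64.3 dBA


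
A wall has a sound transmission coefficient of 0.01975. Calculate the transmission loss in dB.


Given values:
  tau = 0.01975
Formula: TL = 10 * log10(1 / tau)
Compute 1 / tau = 1 / 0.01975 = 50.6329
Compute log10(50.6329) = 1.704433
TL = 10 * 1.704433 = 17.04

17.04 dB


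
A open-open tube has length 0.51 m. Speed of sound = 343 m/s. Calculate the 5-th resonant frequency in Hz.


Given values:
  Tube type: open-open, L = 0.51 m, c = 343 m/s, n = 5
Formula: f_n = n * c / (2 * L)
Compute 2 * L = 2 * 0.51 = 1.02
f = 5 * 343 / 1.02
f = 1681.37

1681.37 Hz


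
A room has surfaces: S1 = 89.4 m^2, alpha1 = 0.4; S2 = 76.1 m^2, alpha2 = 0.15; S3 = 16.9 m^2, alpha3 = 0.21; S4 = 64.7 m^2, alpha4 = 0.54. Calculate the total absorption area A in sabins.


Given surfaces:
  Surface 1: 89.4 * 0.4 = 35.76
  Surface 2: 76.1 * 0.15 = 11.415
  Surface 3: 16.9 * 0.21 = 3.549
  Surface 4: 64.7 * 0.54 = 34.938
Formula: A = sum(Si * alpha_i)
A = 35.76 + 11.415 + 3.549 + 34.938
A = 85.66

85.66 sabins


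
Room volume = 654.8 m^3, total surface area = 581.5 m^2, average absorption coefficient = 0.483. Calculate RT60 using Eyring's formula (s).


Given values:
  V = 654.8 m^3, S = 581.5 m^2, alpha = 0.483
Formula: RT60 = 0.161 * V / (-S * ln(1 - alpha))
Compute ln(1 - 0.483) = ln(0.517) = -0.659712
Denominator: -581.5 * -0.659712 = 383.6225
Numerator: 0.161 * 654.8 = 105.4228
RT60 = 105.4228 / 383.6225 = 0.275

0.275 s


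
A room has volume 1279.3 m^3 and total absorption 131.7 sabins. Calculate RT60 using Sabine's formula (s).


Given values:
  V = 1279.3 m^3
  A = 131.7 sabins
Formula: RT60 = 0.161 * V / A
Numerator: 0.161 * 1279.3 = 205.9673
RT60 = 205.9673 / 131.7 = 1.564

1.564 s


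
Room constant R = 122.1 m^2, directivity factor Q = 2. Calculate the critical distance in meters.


Given values:
  R = 122.1 m^2, Q = 2
Formula: d_c = 0.141 * sqrt(Q * R)
Compute Q * R = 2 * 122.1 = 244.2
Compute sqrt(244.2) = 15.6269
d_c = 0.141 * 15.6269 = 2.203

2.203 m


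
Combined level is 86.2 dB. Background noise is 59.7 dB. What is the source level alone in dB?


Given values:
  L_total = 86.2 dB, L_bg = 59.7 dB
Formula: L_source = 10 * log10(10^(L_total/10) - 10^(L_bg/10))
Convert to linear:
  10^(86.2/10) = 416869383.4703
  10^(59.7/10) = 933254.3008
Difference: 416869383.4703 - 933254.3008 = 415936129.1695
L_source = 10 * log10(415936129.1695) = 86.19

86.19 dB


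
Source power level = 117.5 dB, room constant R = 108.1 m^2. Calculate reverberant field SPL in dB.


Given values:
  Lw = 117.5 dB, R = 108.1 m^2
Formula: SPL = Lw + 10 * log10(4 / R)
Compute 4 / R = 4 / 108.1 = 0.037003
Compute 10 * log10(0.037003) = -14.3176
SPL = 117.5 + (-14.3176) = 103.18

103.18 dB


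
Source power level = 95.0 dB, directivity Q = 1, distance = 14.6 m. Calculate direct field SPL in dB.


Given values:
  Lw = 95.0 dB, Q = 1, r = 14.6 m
Formula: SPL = Lw + 10 * log10(Q / (4 * pi * r^2))
Compute 4 * pi * r^2 = 4 * pi * 14.6^2 = 2678.6476
Compute Q / denom = 1 / 2678.6476 = 0.00037332
Compute 10 * log10(0.00037332) = -34.2792
SPL = 95.0 + (-34.2792) = 60.72

60.72 dB


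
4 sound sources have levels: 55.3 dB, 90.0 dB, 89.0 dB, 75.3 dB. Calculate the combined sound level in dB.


Formula: L_total = 10 * log10( sum(10^(Li/10)) )
  Source 1: 10^(55.3/10) = 338844.1561
  Source 2: 10^(90.0/10) = 1000000000.0
  Source 3: 10^(89.0/10) = 794328234.7243
  Source 4: 10^(75.3/10) = 33884415.6139
Sum of linear values = 1828551494.4943
L_total = 10 * log10(1828551494.4943) = 92.62

92.62 dB


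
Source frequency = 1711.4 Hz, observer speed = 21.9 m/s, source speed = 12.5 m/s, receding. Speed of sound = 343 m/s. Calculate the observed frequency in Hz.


Given values:
  f_s = 1711.4 Hz, v_o = 21.9 m/s, v_s = 12.5 m/s
  Direction: receding
Formula: f_o = f_s * (c - v_o) / (c + v_s)
Numerator: c - v_o = 343 - 21.9 = 321.1
Denominator: c + v_s = 343 + 12.5 = 355.5
f_o = 1711.4 * 321.1 / 355.5 = 1545.8

1545.8 Hz


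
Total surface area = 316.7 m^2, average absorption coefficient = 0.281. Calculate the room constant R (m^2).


Given values:
  S = 316.7 m^2, alpha = 0.281
Formula: R = S * alpha / (1 - alpha)
Numerator: 316.7 * 0.281 = 88.9927
Denominator: 1 - 0.281 = 0.719
R = 88.9927 / 0.719 = 123.77

123.77 m^2


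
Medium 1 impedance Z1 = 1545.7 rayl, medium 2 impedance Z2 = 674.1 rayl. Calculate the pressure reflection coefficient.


Given values:
  Z1 = 1545.7 rayl, Z2 = 674.1 rayl
Formula: R = (Z2 - Z1) / (Z2 + Z1)
Numerator: Z2 - Z1 = 674.1 - 1545.7 = -871.6
Denominator: Z2 + Z1 = 674.1 + 1545.7 = 2219.8
R = -871.6 / 2219.8 = -0.3926

-0.3926


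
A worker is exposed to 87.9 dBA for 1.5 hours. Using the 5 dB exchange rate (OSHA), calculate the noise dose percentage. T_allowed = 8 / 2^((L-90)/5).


Given values:
  L = 87.9 dBA, T = 1.5 hours
Formula: T_allowed = 8 / 2^((L - 90) / 5)
Compute exponent: (87.9 - 90) / 5 = -0.42
Compute 2^(-0.42) = 0.747425
T_allowed = 8 / 0.747425 = 10.703415 hours
Dose = (T / T_allowed) * 100
Dose = (1.5 / 10.703415) * 100 = 14.01

14.01 %


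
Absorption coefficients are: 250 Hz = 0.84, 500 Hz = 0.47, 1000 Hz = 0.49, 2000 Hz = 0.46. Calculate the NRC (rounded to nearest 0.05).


Given values:
  a_250 = 0.84, a_500 = 0.47
  a_1000 = 0.49, a_2000 = 0.46
Formula: NRC = (a250 + a500 + a1000 + a2000) / 4
Sum = 0.84 + 0.47 + 0.49 + 0.46 = 2.26
NRC = 2.26 / 4 = 0.565
Rounded to nearest 0.05: 0.55

0.55


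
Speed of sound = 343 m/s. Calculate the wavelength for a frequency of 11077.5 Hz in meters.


Given values:
  c = 343 m/s, f = 11077.5 Hz
Formula: lambda = c / f
lambda = 343 / 11077.5
lambda = 0.031

0.031 m


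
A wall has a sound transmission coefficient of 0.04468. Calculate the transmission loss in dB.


Given values:
  tau = 0.04468
Formula: TL = 10 * log10(1 / tau)
Compute 1 / tau = 1 / 0.04468 = 22.3814
Compute log10(22.3814) = 1.349887
TL = 10 * 1.349887 = 13.5

13.5 dB


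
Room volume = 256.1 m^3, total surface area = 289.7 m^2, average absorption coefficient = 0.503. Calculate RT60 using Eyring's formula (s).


Given values:
  V = 256.1 m^3, S = 289.7 m^2, alpha = 0.503
Formula: RT60 = 0.161 * V / (-S * ln(1 - alpha))
Compute ln(1 - 0.503) = ln(0.497) = -0.699165
Denominator: -289.7 * -0.699165 = 202.5481
Numerator: 0.161 * 256.1 = 41.2321
RT60 = 41.2321 / 202.5481 = 0.204

0.204 s


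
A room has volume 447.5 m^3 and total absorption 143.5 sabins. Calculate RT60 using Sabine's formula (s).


Given values:
  V = 447.5 m^3
  A = 143.5 sabins
Formula: RT60 = 0.161 * V / A
Numerator: 0.161 * 447.5 = 72.0475
RT60 = 72.0475 / 143.5 = 0.502

0.502 s


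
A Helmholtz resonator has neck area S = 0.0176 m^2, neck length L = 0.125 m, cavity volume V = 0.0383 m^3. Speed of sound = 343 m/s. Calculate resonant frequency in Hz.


Given values:
  S = 0.0176 m^2, L = 0.125 m, V = 0.0383 m^3, c = 343 m/s
Formula: f = (c / (2*pi)) * sqrt(S / (V * L))
Compute V * L = 0.0383 * 0.125 = 0.0047875
Compute S / (V * L) = 0.0176 / 0.0047875 = 3.6762
Compute sqrt(3.6762) = 1.917342
Compute c / (2*pi) = 343 / 6.283185 = 54.590148
f = 54.590148 * 1.917342 = 104.67

104.67 Hz


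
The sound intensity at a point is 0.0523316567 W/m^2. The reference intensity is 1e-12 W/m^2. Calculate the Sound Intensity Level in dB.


Given values:
  I = 0.0523316567 W/m^2
  I_ref = 1e-12 W/m^2
Formula: SIL = 10 * log10(I / I_ref)
Compute ratio: I / I_ref = 52331656700
Compute log10: log10(52331656700) = 10.718764
Multiply: SIL = 10 * 10.718764 = 107.19

107.19 dB
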